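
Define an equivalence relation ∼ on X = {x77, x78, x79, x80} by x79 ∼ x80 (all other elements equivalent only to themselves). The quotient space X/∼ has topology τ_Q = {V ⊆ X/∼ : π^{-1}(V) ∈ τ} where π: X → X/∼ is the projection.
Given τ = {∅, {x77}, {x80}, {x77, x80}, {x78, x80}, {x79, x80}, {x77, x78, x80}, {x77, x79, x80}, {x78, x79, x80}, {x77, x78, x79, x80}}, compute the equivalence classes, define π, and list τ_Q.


X/∼ = {[x77], [x78], [x79=x80]}; |τ_Q| = 6.

Equivalence classes: [x77], [x78], [x79=x80].
Quotient map π: X → X/∼ sends x77 ↦ [x77], x78 ↦ [x78], x79 ↦ [x79=x80], x80 ↦ [x79=x80].
For each subset V ⊆ X/∼, compute π^{-1}(V) ⊆ X and check whether π^{-1}(V) ∈ τ. V is open in τ_Q iff π^{-1}(V) ∈ τ.
  V = {}: π^{-1}(V) = ∅ ∈ τ ✓.
  V = {[x77]}: π^{-1}(V) = {x77} ∈ τ ✓.
  V = {[x78]}: π^{-1}(V) = {x78} ∉ τ ✗.
  V = {[x77], [x78]}: π^{-1}(V) = {x77, x78} ∉ τ ✗.
  V = {[x79=x80]}: π^{-1}(V) = {x79, x80} ∈ τ ✓.
  V = {[x77], [x79=x80]}: π^{-1}(V) = {x77, x79, x80} ∈ τ ✓.
  V = {[x78], [x79=x80]}: π^{-1}(V) = {x78, x79, x80} ∈ τ ✓.
  V = {[x77], [x78], [x79=x80]}: π^{-1}(V) = {x77, x78, x79, x80} ∈ τ ✓.
Open sets in the quotient: τ_Q = {{}, {[x77]}, {[x79=x80]}, {[x77], [x79=x80]}, {[x78], [x79=x80]}, {[x77], [x78], [x79=x80]}} (6 elements).


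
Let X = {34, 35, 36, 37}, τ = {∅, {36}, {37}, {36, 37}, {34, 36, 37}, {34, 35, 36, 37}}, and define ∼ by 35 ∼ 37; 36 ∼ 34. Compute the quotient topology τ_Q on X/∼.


X/∼ = {[34=36], [35=37]}; |τ_Q| = 2.

Equivalence classes: [34=36], [35=37].
Quotient map π: X → X/∼ sends 34 ↦ [34=36], 35 ↦ [35=37], 36 ↦ [34=36], 37 ↦ [35=37].
For each subset V ⊆ X/∼, compute π^{-1}(V) ⊆ X and check whether π^{-1}(V) ∈ τ. V is open in τ_Q iff π^{-1}(V) ∈ τ.
  V = {}: π^{-1}(V) = ∅ ∈ τ ✓.
  V = {[34=36]}: π^{-1}(V) = {34, 36} ∉ τ ✗.
  V = {[35=37]}: π^{-1}(V) = {35, 37} ∉ τ ✗.
  V = {[34=36], [35=37]}: π^{-1}(V) = {34, 35, 36, 37} ∈ τ ✓.
Open sets in the quotient: τ_Q = {{}, {[34=36], [35=37]}} (2 elements).


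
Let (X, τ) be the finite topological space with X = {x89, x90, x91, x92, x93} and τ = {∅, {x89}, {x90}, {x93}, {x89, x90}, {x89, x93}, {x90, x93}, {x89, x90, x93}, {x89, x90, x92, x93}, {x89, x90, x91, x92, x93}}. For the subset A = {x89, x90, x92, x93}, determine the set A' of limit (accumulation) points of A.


A' = {x91, x92}

For each x ∈ X, list the open sets U ∈ τ with x ∈ U, then check whether U ∩ (A ∖ {x}) ≠ ∅ for every such U.
  x = x89: open {x89} ∋ x has {x89} ∩ (A ∖ {x89}) = ∅, so x is NOT a limit point.
  x = x90: open {x90} ∋ x has {x90} ∩ (A ∖ {x90}) = ∅, so x is NOT a limit point.
  x = x91: opens ∋ x are {x89, x90, x91, x92, x93}; each meets A ∖ {x91}, so x IS a limit point.
  x = x92: opens ∋ x are {x89, x90, x92, x93}, {x89, x90, x91, x92, x93}; each meets A ∖ {x92}, so x IS a limit point.
  x = x93: open {x93} ∋ x has {x93} ∩ (A ∖ {x93}) = ∅, so x is NOT a limit point.
Collecting: A' = {x91, x92}.


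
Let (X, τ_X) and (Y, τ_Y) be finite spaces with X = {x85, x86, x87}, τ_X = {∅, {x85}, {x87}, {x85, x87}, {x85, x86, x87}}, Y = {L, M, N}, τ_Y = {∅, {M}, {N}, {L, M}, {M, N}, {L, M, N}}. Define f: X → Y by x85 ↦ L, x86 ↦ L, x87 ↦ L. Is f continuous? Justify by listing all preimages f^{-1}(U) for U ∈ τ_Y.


f IS continuous.

Compute f^{-1}(U) for each U ∈ τ_Y:
  U = ∅: f^{-1}(U) = ∅ ∈ τ_X ✓.
  U = {M}: f^{-1}(U) = ∅ ∈ τ_X ✓.
  U = {N}: f^{-1}(U) = ∅ ∈ τ_X ✓.
  U = {L, M}: f^{-1}(U) = {x85, x86, x87} ∈ τ_X ✓.
  U = {M, N}: f^{-1}(U) = ∅ ∈ τ_X ✓.
  U = {L, M, N}: f^{-1}(U) = {x85, x86, x87} ∈ τ_X ✓.
Every preimage lies in τ_X, so f IS continuous.


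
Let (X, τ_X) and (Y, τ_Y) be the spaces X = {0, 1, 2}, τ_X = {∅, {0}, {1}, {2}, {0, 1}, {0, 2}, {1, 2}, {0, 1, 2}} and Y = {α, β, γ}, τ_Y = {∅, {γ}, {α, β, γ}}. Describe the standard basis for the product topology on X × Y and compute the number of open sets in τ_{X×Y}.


Basis B = {∅ × ∅, {0} × {γ}, {1} × {γ}, {2} × {γ}, {0, 1} × {γ}, {0, 2} × {γ}, {1, 2} × {γ}, {0} × {α, β, γ}, {0, 1, 2} × {γ}, {1} × {α, β, γ}, {2} × {α, β, γ}, {0, 1} × {α, β, γ}, {0, 2} × {α, β, γ}, {1, 2} × {α, β, γ}, {0, 1, 2} × {α, β, γ}}; |τ_{X×Y}| = 27.

Enumerate products U × V with U ∈ τ_X, V ∈ τ_Y (deduplicated):
  ∅ × ∅ = {} (∅)
  {0} × {γ} = {(0,γ)}
  {1} × {γ} = {(1,γ)}
  {2} × {γ} = {(2,γ)}
  {0, 1} × {γ} = {(0,γ), (1,γ)}
  {0, 2} × {γ} = {(0,γ), (2,γ)}
  {1, 2} × {γ} = {(1,γ), (2,γ)}
  {0} × {α, β, γ} = {(0,α), (0,β), (0,γ)}
  {0, 1, 2} × {γ} = {(0,γ), (1,γ), (2,γ)}
  {1} × {α, β, γ} = {(1,α), (1,β), (1,γ)}
  {2} × {α, β, γ} = {(2,α), (2,β), (2,γ)}
  {0, 1} × {α, β, γ} = {(0,α), (0,β), (0,γ), (1,α), (1,β), (1,γ)}
  {0, 2} × {α, β, γ} = {(0,α), (0,β), (0,γ), (2,α), (2,β), (2,γ)}
  {1, 2} × {α, β, γ} = {(1,α), (1,β), (1,γ), (2,α), (2,β), (2,γ)}
  {0, 1, 2} × {α, β, γ} = {(0,α), (0,β), (0,γ), (1,α), (1,β), (1,γ), (2,α), (2,β), (2,γ)}
These 15 distinct sets form the basis B.
Close under arbitrary unions to get τ_{X×Y}; counting gives |τ_{X×Y}| = 27.


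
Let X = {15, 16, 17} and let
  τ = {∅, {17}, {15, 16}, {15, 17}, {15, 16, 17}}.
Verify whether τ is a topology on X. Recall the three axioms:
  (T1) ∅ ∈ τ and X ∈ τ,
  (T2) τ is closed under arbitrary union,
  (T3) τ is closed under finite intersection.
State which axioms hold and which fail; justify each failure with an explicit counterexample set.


τ is NOT a topology on X.

Axiom (T1): ∅ ∈ τ? Yes; X ∈ τ? Yes.
Axiom (T2/T3): check pairwise unions and intersections of members of τ.
Counterexample for (T3): {15, 16} ∩ {15, 17} = {15} ∉ τ. Therefore τ is NOT a topology.


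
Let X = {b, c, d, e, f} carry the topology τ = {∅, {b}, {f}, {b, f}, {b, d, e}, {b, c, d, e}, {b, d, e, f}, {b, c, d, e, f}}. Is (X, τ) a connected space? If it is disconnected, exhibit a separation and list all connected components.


(X, τ) is disconnected; components = [{f}, {b, c, d, e}].

Find clopen sets (U ∈ τ with X ∖ U ∈ τ):
  U = ∅, X ∖ U = {b, c, d, e, f} — both open, so U is clopen.
  U = {f}, X ∖ U = {b, c, d, e} — both open, so U is clopen.
  U = {b, c, d, e}, X ∖ U = {f} — both open, so U is clopen.
  U = {b, c, d, e, f}, X ∖ U = ∅ — both open, so U is clopen.
Nontrivial clopen(s) exist: e.g. {f}. So (X, τ) is disconnected.
Compute connected components by grouping points that agree on all clopens:
  component: {f}
  component: {b, c, d, e}


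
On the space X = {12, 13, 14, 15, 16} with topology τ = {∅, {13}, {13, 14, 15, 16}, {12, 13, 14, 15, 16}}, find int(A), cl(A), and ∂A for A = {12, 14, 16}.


int(A) = ∅, cl(A) = {12, 14, 15, 16}, ∂A = {12, 14, 15, 16}.

Closed sets in (X, τ) are complements of opens:
  closed(X, τ) = {∅, {12}, {12, 14, 15, 16}, {12, 13, 14, 15, 16}}.
int(A) = ⋃ {U ∈ τ : U ⊆ A}. Opens contained in A: ∅.
Taking the union of these: int(A) = ∅.
cl(A) = ⋂ {C closed : A ⊆ C}. Closed sets containing A: {12, 14, 15, 16}, {12, 13, 14, 15, 16}.
Intersecting these: cl(A) = {12, 14, 15, 16}.
∂A = cl(A) ∖ int(A) = {12, 14, 15, 16} ∖ ∅ = {12, 14, 15, 16}.


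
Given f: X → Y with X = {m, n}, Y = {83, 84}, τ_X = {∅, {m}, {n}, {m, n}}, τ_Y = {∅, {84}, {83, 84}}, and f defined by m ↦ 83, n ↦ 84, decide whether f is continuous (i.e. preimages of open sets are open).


f IS continuous.

Compute f^{-1}(U) for each U ∈ τ_Y:
  U = ∅: f^{-1}(U) = ∅ ∈ τ_X ✓.
  U = {84}: f^{-1}(U) = {n} ∈ τ_X ✓.
  U = {83, 84}: f^{-1}(U) = {m, n} ∈ τ_X ✓.
Every preimage lies in τ_X, so f IS continuous.


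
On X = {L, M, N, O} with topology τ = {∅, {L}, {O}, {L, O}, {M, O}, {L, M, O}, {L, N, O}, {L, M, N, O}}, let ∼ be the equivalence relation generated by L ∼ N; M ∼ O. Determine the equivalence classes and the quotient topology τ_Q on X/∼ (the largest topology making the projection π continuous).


X/∼ = {[L=N], [M=O]}; |τ_Q| = 3.

Equivalence classes: [L=N], [M=O].
Quotient map π: X → X/∼ sends L ↦ [L=N], M ↦ [M=O], N ↦ [L=N], O ↦ [M=O].
For each subset V ⊆ X/∼, compute π^{-1}(V) ⊆ X and check whether π^{-1}(V) ∈ τ. V is open in τ_Q iff π^{-1}(V) ∈ τ.
  V = {}: π^{-1}(V) = ∅ ∈ τ ✓.
  V = {[L=N]}: π^{-1}(V) = {L, N} ∉ τ ✗.
  V = {[M=O]}: π^{-1}(V) = {M, O} ∈ τ ✓.
  V = {[L=N], [M=O]}: π^{-1}(V) = {L, M, N, O} ∈ τ ✓.
Open sets in the quotient: τ_Q = {{}, {[M=O]}, {[L=N], [M=O]}} (3 elements).


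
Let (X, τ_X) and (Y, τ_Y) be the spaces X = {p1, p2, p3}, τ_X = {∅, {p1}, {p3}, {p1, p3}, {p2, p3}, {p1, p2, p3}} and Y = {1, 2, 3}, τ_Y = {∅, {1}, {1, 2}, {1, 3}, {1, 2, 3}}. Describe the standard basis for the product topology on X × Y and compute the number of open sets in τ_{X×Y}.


Basis B = {∅ × ∅, {p1} × {1}, {p3} × {1}, {p1} × {1, 2}, {p1} × {1, 3}, {p1, p3} × {1}, {p2, p3} × {1}, {p3} × {1, 2}, {p3} × {1, 3}, {p1} × {1, 2, 3}, {p1, p2, p3} × {1}, {p3} × {1, 2, 3}, {p1, p3} × {1, 2}, {p1, p3} × {1, 3}, {p2, p3} × {1, 2}, {p2, p3} × {1, 3}, {p1, p3} × {1, 2, 3}, {p1, p2, p3} × {1, 2}, {p1, p2, p3} × {1, 3}, {p2, p3} × {1, 2, 3}, {p1, p2, p3} × {1, 2, 3}}; |τ_{X×Y}| = 70.

Enumerate products U × V with U ∈ τ_X, V ∈ τ_Y (deduplicated):
  ∅ × ∅ = {} (∅)
  {p1} × {1} = {(p1,1)}
  {p3} × {1} = {(p3,1)}
  {p1} × {1, 2} = {(p1,1), (p1,2)}
  {p1} × {1, 3} = {(p1,1), (p1,3)}
  {p1, p3} × {1} = {(p1,1), (p3,1)}
  {p2, p3} × {1} = {(p2,1), (p3,1)}
  {p3} × {1, 2} = {(p3,1), (p3,2)}
  {p3} × {1, 3} = {(p3,1), (p3,3)}
  {p1} × {1, 2, 3} = {(p1,1), (p1,2), (p1,3)}
  {p1, p2, p3} × {1} = {(p1,1), (p2,1), (p3,1)}
  {p3} × {1, 2, 3} = {(p3,1), (p3,2), (p3,3)}
  {p1, p3} × {1, 2} = {(p1,1), (p1,2), (p3,1), (p3,2)}
  {p1, p3} × {1, 3} = {(p1,1), (p1,3), (p3,1), (p3,3)}
  {p2, p3} × {1, 2} = {(p2,1), (p2,2), (p3,1), (p3,2)}
  {p2, p3} × {1, 3} = {(p2,1), (p2,3), (p3,1), (p3,3)}
  {p1, p3} × {1, 2, 3} = {(p1,1), (p1,2), (p1,3), (p3,1), (p3,2), (p3,3)}
  {p1, p2, p3} × {1, 2} = {(p1,1), (p1,2), (p2,1), (p2,2), (p3,1), (p3,2)}
  {p1, p2, p3} × {1, 3} = {(p1,1), (p1,3), (p2,1), (p2,3), (p3,1), (p3,3)}
  {p2, p3} × {1, 2, 3} = {(p2,1), (p2,2), (p2,3), (p3,1), (p3,2), (p3,3)}
  {p1, p2, p3} × {1, 2, 3} = {(p1,1), (p1,2), (p1,3), (p2,1), (p2,2), (p2,3), (p3,1), (p3,2), (p3,3)}
These 21 distinct sets form the basis B.
Close under arbitrary unions to get τ_{X×Y}; counting gives |τ_{X×Y}| = 70.


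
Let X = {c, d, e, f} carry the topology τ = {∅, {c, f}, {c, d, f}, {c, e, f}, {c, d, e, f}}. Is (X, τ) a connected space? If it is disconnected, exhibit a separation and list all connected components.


(X, τ) is connected.

Find clopen sets (U ∈ τ with X ∖ U ∈ τ):
  U = ∅, X ∖ U = {c, d, e, f} — both open, so U is clopen.
  U = {c, d, e, f}, X ∖ U = ∅ — both open, so U is clopen.
Only trivial clopens (∅ and X) exist, so (X, τ) is connected.
Compute connected components by grouping points that agree on all clopens:
  component: {c, d, e, f}


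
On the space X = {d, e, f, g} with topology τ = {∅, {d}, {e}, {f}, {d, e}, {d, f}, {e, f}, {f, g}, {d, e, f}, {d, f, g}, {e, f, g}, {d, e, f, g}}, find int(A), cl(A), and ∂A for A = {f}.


int(A) = {f}, cl(A) = {f, g}, ∂A = {g}.

Closed sets in (X, τ) are complements of opens:
  closed(X, τ) = {∅, {d}, {e}, {g}, {d, e}, {d, g}, {e, g}, {f, g}, {d, e, g}, {d, f, g}, {e, f, g}, {d, e, f, g}}.
int(A) = ⋃ {U ∈ τ : U ⊆ A}. Opens contained in A: ∅, {f}.
Taking the union of these: int(A) = {f}.
cl(A) = ⋂ {C closed : A ⊆ C}. Closed sets containing A: {f, g}, {d, f, g}, {e, f, g}, {d, e, f, g}.
Intersecting these: cl(A) = {f, g}.
∂A = cl(A) ∖ int(A) = {f, g} ∖ {f} = {g}.


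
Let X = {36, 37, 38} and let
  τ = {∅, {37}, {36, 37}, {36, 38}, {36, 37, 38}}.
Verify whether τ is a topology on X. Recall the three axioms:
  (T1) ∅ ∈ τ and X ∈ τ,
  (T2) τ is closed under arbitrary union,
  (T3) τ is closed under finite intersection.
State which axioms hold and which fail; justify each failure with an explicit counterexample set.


τ is NOT a topology on X.

Axiom (T1): ∅ ∈ τ? Yes; X ∈ τ? Yes.
Axiom (T2/T3): check pairwise unions and intersections of members of τ.
Counterexample for (T3): {36, 37} ∩ {36, 38} = {36} ∉ τ. Therefore τ is NOT a topology.


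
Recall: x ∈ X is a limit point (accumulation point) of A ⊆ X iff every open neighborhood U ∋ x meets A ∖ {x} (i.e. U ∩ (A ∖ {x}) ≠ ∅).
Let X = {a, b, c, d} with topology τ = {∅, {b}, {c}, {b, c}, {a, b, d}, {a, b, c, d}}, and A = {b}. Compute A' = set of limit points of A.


A' = {a, d}

For each x ∈ X, list the open sets U ∈ τ with x ∈ U, then check whether U ∩ (A ∖ {x}) ≠ ∅ for every such U.
  x = a: opens ∋ x are {a, b, d}, {a, b, c, d}; each meets A ∖ {a}, so x IS a limit point.
  x = b: open {b} ∋ x has {b} ∩ (A ∖ {b}) = ∅, so x is NOT a limit point.
  x = c: open {c} ∋ x has {c} ∩ (A ∖ {c}) = ∅, so x is NOT a limit point.
  x = d: opens ∋ x are {a, b, d}, {a, b, c, d}; each meets A ∖ {d}, so x IS a limit point.
Collecting: A' = {a, d}.


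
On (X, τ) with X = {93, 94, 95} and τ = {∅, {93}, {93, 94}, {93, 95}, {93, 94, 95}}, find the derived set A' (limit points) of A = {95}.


A' = ∅

For each x ∈ X, list the open sets U ∈ τ with x ∈ U, then check whether U ∩ (A ∖ {x}) ≠ ∅ for every such U.
  x = 93: open {93} ∋ x has {93} ∩ (A ∖ {93}) = ∅, so x is NOT a limit point.
  x = 94: open {93, 94} ∋ x has {93, 94} ∩ (A ∖ {94}) = ∅, so x is NOT a limit point.
  x = 95: open {93, 95} ∋ x has {93, 95} ∩ (A ∖ {95}) = ∅, so x is NOT a limit point.
Collecting: A' = ∅.


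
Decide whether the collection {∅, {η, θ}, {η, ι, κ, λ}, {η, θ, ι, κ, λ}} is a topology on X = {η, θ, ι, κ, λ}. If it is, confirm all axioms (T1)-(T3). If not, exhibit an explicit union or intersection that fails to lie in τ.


τ is NOT a topology on X.

Axiom (T1): ∅ ∈ τ? Yes; X ∈ τ? Yes.
Axiom (T2/T3): check pairwise unions and intersections of members of τ.
Counterexample for (T3): {η, θ} ∩ {η, ι, κ, λ} = {η} ∉ τ. Therefore τ is NOT a topology.


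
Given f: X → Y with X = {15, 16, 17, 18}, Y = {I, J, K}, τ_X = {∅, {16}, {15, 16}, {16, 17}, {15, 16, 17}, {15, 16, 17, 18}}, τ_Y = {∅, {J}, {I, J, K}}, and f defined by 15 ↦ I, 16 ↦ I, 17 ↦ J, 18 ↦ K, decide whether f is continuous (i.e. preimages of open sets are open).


f is NOT continuous.

Compute f^{-1}(U) for each U ∈ τ_Y:
  U = ∅: f^{-1}(U) = ∅ ∈ τ_X ✓.
  U = {J}: f^{-1}(U) = {17} ∉ τ_X ✗.
  U = {I, J, K}: f^{-1}(U) = {15, 16, 17, 18} ∈ τ_X ✓.
Found U = {J} with f^{-1}(U) = {17} not in τ_X. Therefore f is NOT continuous.


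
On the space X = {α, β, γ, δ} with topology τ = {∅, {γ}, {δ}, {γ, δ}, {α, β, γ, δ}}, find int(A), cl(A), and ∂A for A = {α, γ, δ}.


int(A) = {γ, δ}, cl(A) = {α, β, γ, δ}, ∂A = {α, β}.

Closed sets in (X, τ) are complements of opens:
  closed(X, τ) = {∅, {α, β}, {α, β, γ}, {α, β, δ}, {α, β, γ, δ}}.
int(A) = ⋃ {U ∈ τ : U ⊆ A}. Opens contained in A: ∅, {γ}, {δ}, {γ, δ}.
Taking the union of these: int(A) = {γ, δ}.
cl(A) = ⋂ {C closed : A ⊆ C}. Closed sets containing A: {α, β, γ, δ}.
Intersecting these: cl(A) = {α, β, γ, δ}.
∂A = cl(A) ∖ int(A) = {α, β, γ, δ} ∖ {γ, δ} = {α, β}.


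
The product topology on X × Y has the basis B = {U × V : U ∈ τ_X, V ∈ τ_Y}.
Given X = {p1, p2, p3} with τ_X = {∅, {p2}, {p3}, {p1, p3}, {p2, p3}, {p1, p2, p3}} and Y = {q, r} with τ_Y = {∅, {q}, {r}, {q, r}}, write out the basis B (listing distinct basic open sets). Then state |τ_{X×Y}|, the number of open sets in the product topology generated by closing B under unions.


Basis B = {∅ × ∅, {p2} × {q}, {p2} × {r}, {p3} × {q}, {p3} × {r}, {p1, p3} × {q}, {p1, p3} × {r}, {p2} × {q, r}, {p2, p3} × {q}, {p2, p3} × {r}, {p3} × {q, r}, {p1, p2, p3} × {q}, {p1, p2, p3} × {r}, {p1, p3} × {q, r}, {p2, p3} × {q, r}, {p1, p2, p3} × {q, r}}; |τ_{X×Y}| = 36.

Enumerate products U × V with U ∈ τ_X, V ∈ τ_Y (deduplicated):
  ∅ × ∅ = {} (∅)
  {p2} × {q} = {(p2,q)}
  {p2} × {r} = {(p2,r)}
  {p3} × {q} = {(p3,q)}
  {p3} × {r} = {(p3,r)}
  {p1, p3} × {q} = {(p1,q), (p3,q)}
  {p1, p3} × {r} = {(p1,r), (p3,r)}
  {p2} × {q, r} = {(p2,q), (p2,r)}
  {p2, p3} × {q} = {(p2,q), (p3,q)}
  {p2, p3} × {r} = {(p2,r), (p3,r)}
  {p3} × {q, r} = {(p3,q), (p3,r)}
  {p1, p2, p3} × {q} = {(p1,q), (p2,q), (p3,q)}
  {p1, p2, p3} × {r} = {(p1,r), (p2,r), (p3,r)}
  {p1, p3} × {q, r} = {(p1,q), (p1,r), (p3,q), (p3,r)}
  {p2, p3} × {q, r} = {(p2,q), (p2,r), (p3,q), (p3,r)}
  {p1, p2, p3} × {q, r} = {(p1,q), (p1,r), (p2,q), (p2,r), (p3,q), (p3,r)}
These 16 distinct sets form the basis B.
Close under arbitrary unions to get τ_{X×Y}; counting gives |τ_{X×Y}| = 36.


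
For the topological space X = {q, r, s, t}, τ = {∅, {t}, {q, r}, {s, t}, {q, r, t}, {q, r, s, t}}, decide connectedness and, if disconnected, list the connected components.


(X, τ) is disconnected; components = [{q, r}, {s, t}].

Find clopen sets (U ∈ τ with X ∖ U ∈ τ):
  U = ∅, X ∖ U = {q, r, s, t} — both open, so U is clopen.
  U = {q, r}, X ∖ U = {s, t} — both open, so U is clopen.
  U = {s, t}, X ∖ U = {q, r} — both open, so U is clopen.
  U = {q, r, s, t}, X ∖ U = ∅ — both open, so U is clopen.
Nontrivial clopen(s) exist: e.g. {q, r}. So (X, τ) is disconnected.
Compute connected components by grouping points that agree on all clopens:
  component: {q, r}
  component: {s, t}


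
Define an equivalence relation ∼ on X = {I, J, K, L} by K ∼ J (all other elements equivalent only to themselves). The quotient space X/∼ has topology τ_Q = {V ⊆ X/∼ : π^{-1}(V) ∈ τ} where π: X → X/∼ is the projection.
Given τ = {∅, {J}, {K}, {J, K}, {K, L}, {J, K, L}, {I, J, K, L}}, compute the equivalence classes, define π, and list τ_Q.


X/∼ = {[I], [J=K], [L]}; |τ_Q| = 4.

Equivalence classes: [I], [J=K], [L].
Quotient map π: X → X/∼ sends I ↦ [I], J ↦ [J=K], K ↦ [J=K], L ↦ [L].
For each subset V ⊆ X/∼, compute π^{-1}(V) ⊆ X and check whether π^{-1}(V) ∈ τ. V is open in τ_Q iff π^{-1}(V) ∈ τ.
  V = {}: π^{-1}(V) = ∅ ∈ τ ✓.
  V = {[I]}: π^{-1}(V) = {I} ∉ τ ✗.
  V = {[J=K]}: π^{-1}(V) = {J, K} ∈ τ ✓.
  V = {[I], [J=K]}: π^{-1}(V) = {I, J, K} ∉ τ ✗.
  V = {[L]}: π^{-1}(V) = {L} ∉ τ ✗.
  V = {[I], [L]}: π^{-1}(V) = {I, L} ∉ τ ✗.
  V = {[J=K], [L]}: π^{-1}(V) = {J, K, L} ∈ τ ✓.
  V = {[I], [J=K], [L]}: π^{-1}(V) = {I, J, K, L} ∈ τ ✓.
Open sets in the quotient: τ_Q = {{}, {[J=K]}, {[J=K], [L]}, {[I], [J=K], [L]}} (4 elements).


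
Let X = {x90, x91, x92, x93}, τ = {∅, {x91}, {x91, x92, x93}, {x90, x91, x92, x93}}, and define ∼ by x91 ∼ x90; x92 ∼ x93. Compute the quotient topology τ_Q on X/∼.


X/∼ = {[x90=x91], [x92=x93]}; |τ_Q| = 2.

Equivalence classes: [x90=x91], [x92=x93].
Quotient map π: X → X/∼ sends x90 ↦ [x90=x91], x91 ↦ [x90=x91], x92 ↦ [x92=x93], x93 ↦ [x92=x93].
For each subset V ⊆ X/∼, compute π^{-1}(V) ⊆ X and check whether π^{-1}(V) ∈ τ. V is open in τ_Q iff π^{-1}(V) ∈ τ.
  V = {}: π^{-1}(V) = ∅ ∈ τ ✓.
  V = {[x90=x91]}: π^{-1}(V) = {x90, x91} ∉ τ ✗.
  V = {[x92=x93]}: π^{-1}(V) = {x92, x93} ∉ τ ✗.
  V = {[x90=x91], [x92=x93]}: π^{-1}(V) = {x90, x91, x92, x93} ∈ τ ✓.
Open sets in the quotient: τ_Q = {{}, {[x90=x91], [x92=x93]}} (2 elements).


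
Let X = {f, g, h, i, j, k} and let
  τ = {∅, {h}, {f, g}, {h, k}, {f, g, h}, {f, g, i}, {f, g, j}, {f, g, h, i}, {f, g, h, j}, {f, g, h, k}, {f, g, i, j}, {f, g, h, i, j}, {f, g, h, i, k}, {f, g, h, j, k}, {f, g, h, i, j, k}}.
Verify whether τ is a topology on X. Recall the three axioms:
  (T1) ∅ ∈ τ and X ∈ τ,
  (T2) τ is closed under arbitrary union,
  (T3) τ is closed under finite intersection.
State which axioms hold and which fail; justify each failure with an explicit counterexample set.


τ IS a topology on X.

Axiom (T1): ∅ ∈ τ? Yes; X ∈ τ? Yes.
Axiom (T2/T3): check pairwise unions and intersections of members of τ.
All pairwise intersections and unions checked — each lies in τ. Therefore τ satisfies (T1), (T2), (T3): it IS a topology on X.


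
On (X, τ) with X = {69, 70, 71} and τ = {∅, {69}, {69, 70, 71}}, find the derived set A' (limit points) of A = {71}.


A' = {70}

For each x ∈ X, list the open sets U ∈ τ with x ∈ U, then check whether U ∩ (A ∖ {x}) ≠ ∅ for every such U.
  x = 69: open {69} ∋ x has {69} ∩ (A ∖ {69}) = ∅, so x is NOT a limit point.
  x = 70: opens ∋ x are {69, 70, 71}; each meets A ∖ {70}, so x IS a limit point.
  x = 71: open {69, 70, 71} ∋ x has {69, 70, 71} ∩ (A ∖ {71}) = ∅, so x is NOT a limit point.
Collecting: A' = {70}.


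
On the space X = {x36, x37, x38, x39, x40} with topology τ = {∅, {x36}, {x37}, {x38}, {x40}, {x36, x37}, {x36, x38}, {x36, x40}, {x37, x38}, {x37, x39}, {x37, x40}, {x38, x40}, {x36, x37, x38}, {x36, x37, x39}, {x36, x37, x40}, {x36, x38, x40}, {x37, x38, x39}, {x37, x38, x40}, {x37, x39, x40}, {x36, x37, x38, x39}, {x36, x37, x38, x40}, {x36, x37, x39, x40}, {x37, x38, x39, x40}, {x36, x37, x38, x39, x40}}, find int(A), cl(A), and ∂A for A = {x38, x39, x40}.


int(A) = {x38, x40}, cl(A) = {x38, x39, x40}, ∂A = {x39}.

Closed sets in (X, τ) are complements of opens:
  closed(X, τ) = {∅, {x36}, {x38}, {x39}, {x40}, {x36, x38}, {x36, x39}, {x36, x40}, {x37, x39}, {x38, x39}, {x38, x40}, {x39, x40}, {x36, x37, x39}, {x36, x38, x39}, {x36, x38, x40}, {x36, x39, x40}, {x37, x38, x39}, {x37, x39, x40}, {x38, x39, x40}, {x36, x37, x38, x39}, {x36, x37, x39, x40}, {x36, x38, x39, x40}, {x37, x38, x39, x40}, {x36, x37, x38, x39, x40}}.
int(A) = ⋃ {U ∈ τ : U ⊆ A}. Opens contained in A: ∅, {x38}, {x40}, {x38, x40}.
Taking the union of these: int(A) = {x38, x40}.
cl(A) = ⋂ {C closed : A ⊆ C}. Closed sets containing A: {x38, x39, x40}, {x36, x38, x39, x40}, {x37, x38, x39, x40}, {x36, x37, x38, x39, x40}.
Intersecting these: cl(A) = {x38, x39, x40}.
∂A = cl(A) ∖ int(A) = {x38, x39, x40} ∖ {x38, x40} = {x39}.


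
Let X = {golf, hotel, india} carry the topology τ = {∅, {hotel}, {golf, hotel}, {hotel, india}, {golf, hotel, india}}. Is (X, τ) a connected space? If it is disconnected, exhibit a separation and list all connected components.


(X, τ) is connected.

Find clopen sets (U ∈ τ with X ∖ U ∈ τ):
  U = ∅, X ∖ U = {golf, hotel, india} — both open, so U is clopen.
  U = {golf, hotel, india}, X ∖ U = ∅ — both open, so U is clopen.
Only trivial clopens (∅ and X) exist, so (X, τ) is connected.
Compute connected components by grouping points that agree on all clopens:
  component: {golf, hotel, india}


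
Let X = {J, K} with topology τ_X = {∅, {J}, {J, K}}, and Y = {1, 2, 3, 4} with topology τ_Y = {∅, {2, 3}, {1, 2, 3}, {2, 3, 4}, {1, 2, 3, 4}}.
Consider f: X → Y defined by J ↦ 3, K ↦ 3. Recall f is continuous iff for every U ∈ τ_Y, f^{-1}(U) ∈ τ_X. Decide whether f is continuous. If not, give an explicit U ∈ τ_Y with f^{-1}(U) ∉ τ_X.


f IS continuous.

Compute f^{-1}(U) for each U ∈ τ_Y:
  U = ∅: f^{-1}(U) = ∅ ∈ τ_X ✓.
  U = {2, 3}: f^{-1}(U) = {J, K} ∈ τ_X ✓.
  U = {1, 2, 3}: f^{-1}(U) = {J, K} ∈ τ_X ✓.
  U = {2, 3, 4}: f^{-1}(U) = {J, K} ∈ τ_X ✓.
  U = {1, 2, 3, 4}: f^{-1}(U) = {J, K} ∈ τ_X ✓.
Every preimage lies in τ_X, so f IS continuous.


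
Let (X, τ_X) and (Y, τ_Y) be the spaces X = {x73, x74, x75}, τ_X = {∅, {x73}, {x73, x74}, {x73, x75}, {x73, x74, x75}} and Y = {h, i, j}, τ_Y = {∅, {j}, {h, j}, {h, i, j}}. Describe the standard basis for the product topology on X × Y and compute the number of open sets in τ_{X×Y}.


Basis B = {∅ × ∅, {x73} × {j}, {x73} × {h, j}, {x73, x74} × {j}, {x73, x75} × {j}, {x73} × {h, i, j}, {x73, x74, x75} × {j}, {x73, x74} × {h, j}, {x73, x75} × {h, j}, {x73, x74} × {h, i, j}, {x73, x75} × {h, i, j}, {x73, x74, x75} × {h, j}, {x73, x74, x75} × {h, i, j}}; |τ_{X×Y}| = 30.

Enumerate products U × V with U ∈ τ_X, V ∈ τ_Y (deduplicated):
  ∅ × ∅ = {} (∅)
  {x73} × {j} = {(x73,j)}
  {x73} × {h, j} = {(x73,h), (x73,j)}
  {x73, x74} × {j} = {(x73,j), (x74,j)}
  {x73, x75} × {j} = {(x73,j), (x75,j)}
  {x73} × {h, i, j} = {(x73,h), (x73,i), (x73,j)}
  {x73, x74, x75} × {j} = {(x73,j), (x74,j), (x75,j)}
  {x73, x74} × {h, j} = {(x73,h), (x73,j), (x74,h), (x74,j)}
  {x73, x75} × {h, j} = {(x73,h), (x73,j), (x75,h), (x75,j)}
  {x73, x74} × {h, i, j} = {(x73,h), (x73,i), (x73,j), (x74,h), (x74,i), (x74,j)}
  {x73, x75} × {h, i, j} = {(x73,h), (x73,i), (x73,j), (x75,h), (x75,i), (x75,j)}
  {x73, x74, x75} × {h, j} = {(x73,h), (x73,j), (x74,h), (x74,j), (x75,h), (x75,j)}
  {x73, x74, x75} × {h, i, j} = {(x73,h), (x73,i), (x73,j), (x74,h), (x74,i), (x74,j), (x75,h), (x75,i), (x75,j)}
These 13 distinct sets form the basis B.
Close under arbitrary unions to get τ_{X×Y}; counting gives |τ_{X×Y}| = 30.


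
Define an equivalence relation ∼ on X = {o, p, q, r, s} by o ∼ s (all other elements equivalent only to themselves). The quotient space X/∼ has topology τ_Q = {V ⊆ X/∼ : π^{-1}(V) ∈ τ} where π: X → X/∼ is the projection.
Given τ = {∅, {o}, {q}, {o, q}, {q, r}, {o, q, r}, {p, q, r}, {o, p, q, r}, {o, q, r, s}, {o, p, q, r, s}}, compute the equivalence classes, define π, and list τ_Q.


X/∼ = {[o=s], [p], [q], [r]}; |τ_Q| = 6.

Equivalence classes: [o=s], [p], [q], [r].
Quotient map π: X → X/∼ sends o ↦ [o=s], p ↦ [p], q ↦ [q], r ↦ [r], s ↦ [o=s].
For each subset V ⊆ X/∼, compute π^{-1}(V) ⊆ X and check whether π^{-1}(V) ∈ τ. V is open in τ_Q iff π^{-1}(V) ∈ τ.
  V = {}: π^{-1}(V) = ∅ ∈ τ ✓.
  V = {[o=s]}: π^{-1}(V) = {o, s} ∉ τ ✗.
  V = {[p]}: π^{-1}(V) = {p} ∉ τ ✗.
  V = {[o=s], [p]}: π^{-1}(V) = {o, p, s} ∉ τ ✗.
  V = {[q]}: π^{-1}(V) = {q} ∈ τ ✓.
  V = {[o=s], [q]}: π^{-1}(V) = {o, q, s} ∉ τ ✗.
  V = {[p], [q]}: π^{-1}(V) = {p, q} ∉ τ ✗.
  V = {[o=s], [p], [q]}: π^{-1}(V) = {o, p, q, s} ∉ τ ✗.
  V = {[r]}: π^{-1}(V) = {r} ∉ τ ✗.
  V = {[o=s], [r]}: π^{-1}(V) = {o, r, s} ∉ τ ✗.
  V = {[p], [r]}: π^{-1}(V) = {p, r} ∉ τ ✗.
  V = {[o=s], [p], [r]}: π^{-1}(V) = {o, p, r, s} ∉ τ ✗.
  V = {[q], [r]}: π^{-1}(V) = {q, r} ∈ τ ✓.
  V = {[o=s], [q], [r]}: π^{-1}(V) = {o, q, r, s} ∈ τ ✓.
  V = {[p], [q], [r]}: π^{-1}(V) = {p, q, r} ∈ τ ✓.
  V = {[o=s], [p], [q], [r]}: π^{-1}(V) = {o, p, q, r, s} ∈ τ ✓.
Open sets in the quotient: τ_Q = {{}, {[q]}, {[q], [r]}, {[o=s], [q], [r]}, {[p], [q], [r]}, {[o=s], [p], [q], [r]}} (6 elements).


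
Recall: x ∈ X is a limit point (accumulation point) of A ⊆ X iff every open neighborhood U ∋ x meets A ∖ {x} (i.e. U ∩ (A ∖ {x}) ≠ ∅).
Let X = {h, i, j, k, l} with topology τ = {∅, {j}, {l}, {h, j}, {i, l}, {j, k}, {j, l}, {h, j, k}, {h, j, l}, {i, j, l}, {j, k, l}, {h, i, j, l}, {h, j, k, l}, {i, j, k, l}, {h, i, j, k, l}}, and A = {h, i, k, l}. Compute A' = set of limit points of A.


A' = {i}

For each x ∈ X, list the open sets U ∈ τ with x ∈ U, then check whether U ∩ (A ∖ {x}) ≠ ∅ for every such U.
  x = h: open {h, j} ∋ x has {h, j} ∩ (A ∖ {h}) = ∅, so x is NOT a limit point.
  x = i: opens ∋ x are {i, l}, {i, j, l}, {h, i, j, l}, {i, j, k, l}, {h, i, j, k, l}; each meets A ∖ {i}, so x IS a limit point.
  x = j: open {j} ∋ x has {j} ∩ (A ∖ {j}) = ∅, so x is NOT a limit point.
  x = k: open {j, k} ∋ x has {j, k} ∩ (A ∖ {k}) = ∅, so x is NOT a limit point.
  x = l: open {l} ∋ x has {l} ∩ (A ∖ {l}) = ∅, so x is NOT a limit point.
Collecting: A' = {i}.


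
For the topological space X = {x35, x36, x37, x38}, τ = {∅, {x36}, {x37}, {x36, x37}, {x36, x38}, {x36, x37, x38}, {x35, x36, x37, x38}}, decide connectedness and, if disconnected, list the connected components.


(X, τ) is connected.

Find clopen sets (U ∈ τ with X ∖ U ∈ τ):
  U = ∅, X ∖ U = {x35, x36, x37, x38} — both open, so U is clopen.
  U = {x35, x36, x37, x38}, X ∖ U = ∅ — both open, so U is clopen.
Only trivial clopens (∅ and X) exist, so (X, τ) is connected.
Compute connected components by grouping points that agree on all clopens:
  component: {x35, x36, x37, x38}


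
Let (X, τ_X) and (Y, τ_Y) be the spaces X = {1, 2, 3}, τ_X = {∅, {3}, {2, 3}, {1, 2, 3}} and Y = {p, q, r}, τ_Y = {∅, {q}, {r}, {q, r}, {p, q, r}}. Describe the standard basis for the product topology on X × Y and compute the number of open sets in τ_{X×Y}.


Basis B = {∅ × ∅, {3} × {q}, {3} × {r}, {2, 3} × {q}, {2, 3} × {r}, {3} × {q, r}, {1, 2, 3} × {q}, {1, 2, 3} × {r}, {3} × {p, q, r}, {2, 3} × {q, r}, {1, 2, 3} × {q, r}, {2, 3} × {p, q, r}, {1, 2, 3} × {p, q, r}}; |τ_{X×Y}| = 30.

Enumerate products U × V with U ∈ τ_X, V ∈ τ_Y (deduplicated):
  ∅ × ∅ = {} (∅)
  {3} × {q} = {(3,q)}
  {3} × {r} = {(3,r)}
  {2, 3} × {q} = {(2,q), (3,q)}
  {2, 3} × {r} = {(2,r), (3,r)}
  {3} × {q, r} = {(3,q), (3,r)}
  {1, 2, 3} × {q} = {(1,q), (2,q), (3,q)}
  {1, 2, 3} × {r} = {(1,r), (2,r), (3,r)}
  {3} × {p, q, r} = {(3,p), (3,q), (3,r)}
  {2, 3} × {q, r} = {(2,q), (2,r), (3,q), (3,r)}
  {1, 2, 3} × {q, r} = {(1,q), (1,r), (2,q), (2,r), (3,q), (3,r)}
  {2, 3} × {p, q, r} = {(2,p), (2,q), (2,r), (3,p), (3,q), (3,r)}
  {1, 2, 3} × {p, q, r} = {(1,p), (1,q), (1,r), (2,p), (2,q), (2,r), (3,p), (3,q), (3,r)}
These 13 distinct sets form the basis B.
Close under arbitrary unions to get τ_{X×Y}; counting gives |τ_{X×Y}| = 30.


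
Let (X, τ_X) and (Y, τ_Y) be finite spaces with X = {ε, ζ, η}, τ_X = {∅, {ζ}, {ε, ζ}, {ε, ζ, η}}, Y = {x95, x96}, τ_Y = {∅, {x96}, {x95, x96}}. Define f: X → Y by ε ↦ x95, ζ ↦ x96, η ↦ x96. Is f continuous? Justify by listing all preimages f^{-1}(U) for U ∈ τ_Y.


f is NOT continuous.

Compute f^{-1}(U) for each U ∈ τ_Y:
  U = ∅: f^{-1}(U) = ∅ ∈ τ_X ✓.
  U = {x96}: f^{-1}(U) = {ζ, η} ∉ τ_X ✗.
  U = {x95, x96}: f^{-1}(U) = {ε, ζ, η} ∈ τ_X ✓.
Found U = {x96} with f^{-1}(U) = {ζ, η} not in τ_X. Therefore f is NOT continuous.


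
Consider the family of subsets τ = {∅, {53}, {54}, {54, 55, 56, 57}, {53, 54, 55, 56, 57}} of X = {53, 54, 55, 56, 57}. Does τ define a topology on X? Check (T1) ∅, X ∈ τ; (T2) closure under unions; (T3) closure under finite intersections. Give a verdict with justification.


τ is NOT a topology on X.

Axiom (T1): ∅ ∈ τ? Yes; X ∈ τ? Yes.
Axiom (T2/T3): check pairwise unions and intersections of members of τ.
Counterexample for (T2): {53} ∪ {54} = {53, 54} ∉ τ. Therefore τ is NOT a topology.


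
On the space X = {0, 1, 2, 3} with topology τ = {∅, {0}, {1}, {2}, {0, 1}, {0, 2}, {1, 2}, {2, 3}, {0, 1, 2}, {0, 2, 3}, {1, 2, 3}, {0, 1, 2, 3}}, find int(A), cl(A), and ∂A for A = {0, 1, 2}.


int(A) = {0, 1, 2}, cl(A) = {0, 1, 2, 3}, ∂A = {3}.

Closed sets in (X, τ) are complements of opens:
  closed(X, τ) = {∅, {0}, {1}, {3}, {0, 1}, {0, 3}, {1, 3}, {2, 3}, {0, 1, 3}, {0, 2, 3}, {1, 2, 3}, {0, 1, 2, 3}}.
int(A) = ⋃ {U ∈ τ : U ⊆ A}. Opens contained in A: ∅, {0}, {1}, {2}, {0, 1}, {0, 2}, {1, 2}, {0, 1, 2}.
Taking the union of these: int(A) = {0, 1, 2}.
cl(A) = ⋂ {C closed : A ⊆ C}. Closed sets containing A: {0, 1, 2, 3}.
Intersecting these: cl(A) = {0, 1, 2, 3}.
∂A = cl(A) ∖ int(A) = {0, 1, 2, 3} ∖ {0, 1, 2} = {3}.


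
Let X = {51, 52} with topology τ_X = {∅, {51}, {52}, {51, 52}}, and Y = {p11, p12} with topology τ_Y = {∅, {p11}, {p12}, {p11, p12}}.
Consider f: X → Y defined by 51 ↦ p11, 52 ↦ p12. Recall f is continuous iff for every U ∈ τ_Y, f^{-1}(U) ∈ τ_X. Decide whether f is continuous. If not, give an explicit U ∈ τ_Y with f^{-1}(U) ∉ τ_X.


f IS continuous.

Compute f^{-1}(U) for each U ∈ τ_Y:
  U = ∅: f^{-1}(U) = ∅ ∈ τ_X ✓.
  U = {p11}: f^{-1}(U) = {51} ∈ τ_X ✓.
  U = {p12}: f^{-1}(U) = {52} ∈ τ_X ✓.
  U = {p11, p12}: f^{-1}(U) = {51, 52} ∈ τ_X ✓.
Every preimage lies in τ_X, so f IS continuous.


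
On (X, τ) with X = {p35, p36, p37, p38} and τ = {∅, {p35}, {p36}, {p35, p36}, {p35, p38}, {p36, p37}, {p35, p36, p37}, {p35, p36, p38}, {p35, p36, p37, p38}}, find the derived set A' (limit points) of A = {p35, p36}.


A' = {p37, p38}

For each x ∈ X, list the open sets U ∈ τ with x ∈ U, then check whether U ∩ (A ∖ {x}) ≠ ∅ for every such U.
  x = p35: open {p35} ∋ x has {p35} ∩ (A ∖ {p35}) = ∅, so x is NOT a limit point.
  x = p36: open {p36} ∋ x has {p36} ∩ (A ∖ {p36}) = ∅, so x is NOT a limit point.
  x = p37: opens ∋ x are {p36, p37}, {p35, p36, p37}, {p35, p36, p37, p38}; each meets A ∖ {p37}, so x IS a limit point.
  x = p38: opens ∋ x are {p35, p38}, {p35, p36, p38}, {p35, p36, p37, p38}; each meets A ∖ {p38}, so x IS a limit point.
Collecting: A' = {p37, p38}.


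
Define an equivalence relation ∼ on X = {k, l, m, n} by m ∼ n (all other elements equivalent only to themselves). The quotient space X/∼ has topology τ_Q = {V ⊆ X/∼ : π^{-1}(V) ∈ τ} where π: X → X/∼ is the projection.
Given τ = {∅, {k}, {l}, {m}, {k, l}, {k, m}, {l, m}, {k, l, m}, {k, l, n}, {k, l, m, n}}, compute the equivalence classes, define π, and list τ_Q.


X/∼ = {[k], [l], [m=n]}; |τ_Q| = 5.

Equivalence classes: [k], [l], [m=n].
Quotient map π: X → X/∼ sends k ↦ [k], l ↦ [l], m ↦ [m=n], n ↦ [m=n].
For each subset V ⊆ X/∼, compute π^{-1}(V) ⊆ X and check whether π^{-1}(V) ∈ τ. V is open in τ_Q iff π^{-1}(V) ∈ τ.
  V = {}: π^{-1}(V) = ∅ ∈ τ ✓.
  V = {[k]}: π^{-1}(V) = {k} ∈ τ ✓.
  V = {[l]}: π^{-1}(V) = {l} ∈ τ ✓.
  V = {[k], [l]}: π^{-1}(V) = {k, l} ∈ τ ✓.
  V = {[m=n]}: π^{-1}(V) = {m, n} ∉ τ ✗.
  V = {[k], [m=n]}: π^{-1}(V) = {k, m, n} ∉ τ ✗.
  V = {[l], [m=n]}: π^{-1}(V) = {l, m, n} ∉ τ ✗.
  V = {[k], [l], [m=n]}: π^{-1}(V) = {k, l, m, n} ∈ τ ✓.
Open sets in the quotient: τ_Q = {{}, {[k]}, {[l]}, {[k], [l]}, {[k], [l], [m=n]}} (5 elements).


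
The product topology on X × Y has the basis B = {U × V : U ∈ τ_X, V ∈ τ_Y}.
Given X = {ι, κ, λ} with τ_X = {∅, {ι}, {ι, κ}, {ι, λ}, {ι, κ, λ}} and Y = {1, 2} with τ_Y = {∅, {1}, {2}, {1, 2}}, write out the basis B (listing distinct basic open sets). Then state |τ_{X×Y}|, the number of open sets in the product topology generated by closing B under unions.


Basis B = {∅ × ∅, {ι} × {1}, {ι} × {2}, {ι} × {1, 2}, {ι, κ} × {1}, {ι, λ} × {1}, {ι, κ} × {2}, {ι, λ} × {2}, {ι, κ, λ} × {1}, {ι, κ, λ} × {2}, {ι, κ} × {1, 2}, {ι, λ} × {1, 2}, {ι, κ, λ} × {1, 2}}; |τ_{X×Y}| = 25.

Enumerate products U × V with U ∈ τ_X, V ∈ τ_Y (deduplicated):
  ∅ × ∅ = {} (∅)
  {ι} × {1} = {(ι,1)}
  {ι} × {2} = {(ι,2)}
  {ι} × {1, 2} = {(ι,1), (ι,2)}
  {ι, κ} × {1} = {(ι,1), (κ,1)}
  {ι, λ} × {1} = {(ι,1), (λ,1)}
  {ι, κ} × {2} = {(ι,2), (κ,2)}
  {ι, λ} × {2} = {(ι,2), (λ,2)}
  {ι, κ, λ} × {1} = {(ι,1), (κ,1), (λ,1)}
  {ι, κ, λ} × {2} = {(ι,2), (κ,2), (λ,2)}
  {ι, κ} × {1, 2} = {(ι,1), (ι,2), (κ,1), (κ,2)}
  {ι, λ} × {1, 2} = {(ι,1), (ι,2), (λ,1), (λ,2)}
  {ι, κ, λ} × {1, 2} = {(ι,1), (ι,2), (κ,1), (κ,2), (λ,1), (λ,2)}
These 13 distinct sets form the basis B.
Close under arbitrary unions to get τ_{X×Y}; counting gives |τ_{X×Y}| = 25.


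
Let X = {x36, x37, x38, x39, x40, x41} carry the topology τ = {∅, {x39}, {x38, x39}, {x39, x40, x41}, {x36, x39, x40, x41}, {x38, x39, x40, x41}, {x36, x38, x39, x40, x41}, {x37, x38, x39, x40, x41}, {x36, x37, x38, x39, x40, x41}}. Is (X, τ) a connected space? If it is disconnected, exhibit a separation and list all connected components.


(X, τ) is connected.

Find clopen sets (U ∈ τ with X ∖ U ∈ τ):
  U = ∅, X ∖ U = {x36, x37, x38, x39, x40, x41} — both open, so U is clopen.
  U = {x36, x37, x38, x39, x40, x41}, X ∖ U = ∅ — both open, so U is clopen.
Only trivial clopens (∅ and X) exist, so (X, τ) is connected.
Compute connected components by grouping points that agree on all clopens:
  component: {x36, x37, x38, x39, x40, x41}


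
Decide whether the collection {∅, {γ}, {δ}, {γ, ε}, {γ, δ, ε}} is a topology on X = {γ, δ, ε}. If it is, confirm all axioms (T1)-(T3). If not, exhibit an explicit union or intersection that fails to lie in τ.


τ is NOT a topology on X.

Axiom (T1): ∅ ∈ τ? Yes; X ∈ τ? Yes.
Axiom (T2/T3): check pairwise unions and intersections of members of τ.
Counterexample for (T2): {γ} ∪ {δ} = {γ, δ} ∉ τ. Therefore τ is NOT a topology.


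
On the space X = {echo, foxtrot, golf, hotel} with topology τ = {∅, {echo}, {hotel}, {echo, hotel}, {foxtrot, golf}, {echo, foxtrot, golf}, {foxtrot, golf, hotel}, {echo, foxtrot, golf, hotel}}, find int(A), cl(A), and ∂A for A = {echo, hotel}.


int(A) = {echo, hotel}, cl(A) = {echo, hotel}, ∂A = ∅.

Closed sets in (X, τ) are complements of opens:
  closed(X, τ) = {∅, {echo}, {hotel}, {echo, hotel}, {foxtrot, golf}, {echo, foxtrot, golf}, {foxtrot, golf, hotel}, {echo, foxtrot, golf, hotel}}.
int(A) = ⋃ {U ∈ τ : U ⊆ A}. Opens contained in A: ∅, {echo}, {hotel}, {echo, hotel}.
Taking the union of these: int(A) = {echo, hotel}.
cl(A) = ⋂ {C closed : A ⊆ C}. Closed sets containing A: {echo, hotel}, {echo, foxtrot, golf, hotel}.
Intersecting these: cl(A) = {echo, hotel}.
∂A = cl(A) ∖ int(A) = {echo, hotel} ∖ {echo, hotel} = ∅.


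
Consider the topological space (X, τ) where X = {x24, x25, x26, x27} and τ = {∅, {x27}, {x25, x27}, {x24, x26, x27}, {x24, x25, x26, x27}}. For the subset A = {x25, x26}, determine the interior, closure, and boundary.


int(A) = ∅, cl(A) = {x24, x25, x26}, ∂A = {x24, x25, x26}.

Closed sets in (X, τ) are complements of opens:
  closed(X, τ) = {∅, {x25}, {x24, x26}, {x24, x25, x26}, {x24, x25, x26, x27}}.
int(A) = ⋃ {U ∈ τ : U ⊆ A}. Opens contained in A: ∅.
Taking the union of these: int(A) = ∅.
cl(A) = ⋂ {C closed : A ⊆ C}. Closed sets containing A: {x24, x25, x26}, {x24, x25, x26, x27}.
Intersecting these: cl(A) = {x24, x25, x26}.
∂A = cl(A) ∖ int(A) = {x24, x25, x26} ∖ ∅ = {x24, x25, x26}.


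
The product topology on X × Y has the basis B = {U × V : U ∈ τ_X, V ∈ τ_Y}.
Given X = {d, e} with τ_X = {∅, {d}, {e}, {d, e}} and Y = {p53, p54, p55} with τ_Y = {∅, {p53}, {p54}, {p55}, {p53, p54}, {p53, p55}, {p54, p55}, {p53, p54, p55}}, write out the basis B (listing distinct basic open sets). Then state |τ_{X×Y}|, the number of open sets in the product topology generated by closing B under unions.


Basis B = {∅ × ∅, {d} × {p53}, {d} × {p54}, {d} × {p55}, {e} × {p53}, {e} × {p54}, {e} × {p55}, {d} × {p53, p54}, {d} × {p53, p55}, {d, e} × {p53}, {d} × {p54, p55}, {d, e} × {p54}, {d, e} × {p55}, {e} × {p53, p54}, {e} × {p53, p55}, {e} × {p54, p55}, {d} × {p53, p54, p55}, {e} × {p53, p54, p55}, {d, e} × {p53, p54}, {d, e} × {p53, p55}, {d, e} × {p54, p55}, {d, e} × {p53, p54, p55}}; |τ_{X×Y}| = 64.

Enumerate products U × V with U ∈ τ_X, V ∈ τ_Y (deduplicated):
  ∅ × ∅ = {} (∅)
  {d} × {p53} = {(d,p53)}
  {d} × {p54} = {(d,p54)}
  {d} × {p55} = {(d,p55)}
  {e} × {p53} = {(e,p53)}
  {e} × {p54} = {(e,p54)}
  {e} × {p55} = {(e,p55)}
  {d} × {p53, p54} = {(d,p53), (d,p54)}
  {d} × {p53, p55} = {(d,p53), (d,p55)}
  {d, e} × {p53} = {(d,p53), (e,p53)}
  {d} × {p54, p55} = {(d,p54), (d,p55)}
  {d, e} × {p54} = {(d,p54), (e,p54)}
  {d, e} × {p55} = {(d,p55), (e,p55)}
  {e} × {p53, p54} = {(e,p53), (e,p54)}
  {e} × {p53, p55} = {(e,p53), (e,p55)}
  {e} × {p54, p55} = {(e,p54), (e,p55)}
  {d} × {p53, p54, p55} = {(d,p53), (d,p54), (d,p55)}
  {e} × {p53, p54, p55} = {(e,p53), (e,p54), (e,p55)}
  {d, e} × {p53, p54} = {(d,p53), (d,p54), (e,p53), (e,p54)}
  {d, e} × {p53, p55} = {(d,p53), (d,p55), (e,p53), (e,p55)}
  {d, e} × {p54, p55} = {(d,p54), (d,p55), (e,p54), (e,p55)}
  {d, e} × {p53, p54, p55} = {(d,p53), (d,p54), (d,p55), (e,p53), (e,p54), (e,p55)}
These 22 distinct sets form the basis B.
Close under arbitrary unions to get τ_{X×Y}; counting gives |τ_{X×Y}| = 64.
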